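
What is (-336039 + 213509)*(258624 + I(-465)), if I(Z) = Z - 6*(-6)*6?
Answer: -31658688750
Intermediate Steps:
I(Z) = 216 + Z (I(Z) = Z + 36*6 = Z + 216 = 216 + Z)
(-336039 + 213509)*(258624 + I(-465)) = (-336039 + 213509)*(258624 + (216 - 465)) = -122530*(258624 - 249) = -122530*258375 = -31658688750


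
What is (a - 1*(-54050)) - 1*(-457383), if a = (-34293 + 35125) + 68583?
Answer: 580848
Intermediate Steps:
a = 69415 (a = 832 + 68583 = 69415)
(a - 1*(-54050)) - 1*(-457383) = (69415 - 1*(-54050)) - 1*(-457383) = (69415 + 54050) + 457383 = 123465 + 457383 = 580848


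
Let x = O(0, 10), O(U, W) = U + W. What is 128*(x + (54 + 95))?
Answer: 20352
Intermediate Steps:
x = 10 (x = 0 + 10 = 10)
128*(x + (54 + 95)) = 128*(10 + (54 + 95)) = 128*(10 + 149) = 128*159 = 20352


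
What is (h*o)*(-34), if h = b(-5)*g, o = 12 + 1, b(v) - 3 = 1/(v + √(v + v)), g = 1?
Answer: -8840/7 + 442*I*√10/35 ≈ -1262.9 + 39.935*I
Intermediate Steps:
b(v) = 3 + 1/(v + √2*√v) (b(v) = 3 + 1/(v + √(v + v)) = 3 + 1/(v + √(2*v)) = 3 + 1/(v + √2*√v))
o = 13
h = (-14 + 3*I*√10)/(-5 + I*√10) (h = ((1 + 3*(-5) + 3*√2*√(-5))/(-5 + √2*√(-5)))*1 = ((1 - 15 + 3*√2*(I*√5))/(-5 + √2*(I*√5)))*1 = ((1 - 15 + 3*I*√10)/(-5 + I*√10))*1 = ((-14 + 3*I*√10)/(-5 + I*√10))*1 = (-14 + 3*I*√10)/(-5 + I*√10) ≈ 2.8571 - 0.090351*I)
(h*o)*(-34) = ((20/7 - I*√10/35)*13)*(-34) = (260/7 - 13*I*√10/35)*(-34) = -8840/7 + 442*I*√10/35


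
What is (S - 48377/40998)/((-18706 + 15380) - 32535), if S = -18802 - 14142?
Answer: 1350686489/1470229278 ≈ 0.91869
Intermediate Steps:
S = -32944
(S - 48377/40998)/((-18706 + 15380) - 32535) = (-32944 - 48377/40998)/((-18706 + 15380) - 32535) = (-32944 - 48377*1/40998)/(-3326 - 32535) = (-32944 - 48377/40998)/(-35861) = -1350686489/40998*(-1/35861) = 1350686489/1470229278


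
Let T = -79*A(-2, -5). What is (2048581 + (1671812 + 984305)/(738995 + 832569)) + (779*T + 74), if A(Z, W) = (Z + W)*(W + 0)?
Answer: -165451601803/1571564 ≈ -1.0528e+5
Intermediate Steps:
A(Z, W) = W*(W + Z) (A(Z, W) = (W + Z)*W = W*(W + Z))
T = -2765 (T = -(-395)*(-5 - 2) = -(-395)*(-7) = -79*35 = -2765)
(2048581 + (1671812 + 984305)/(738995 + 832569)) + (779*T + 74) = (2048581 + (1671812 + 984305)/(738995 + 832569)) + (779*(-2765) + 74) = (2048581 + 2656117/1571564) + (-2153935 + 74) = (2048581 + 2656117*(1/1571564)) - 2153861 = (2048581 + 2656117/1571564) - 2153861 = 3219478806801/1571564 - 2153861 = -165451601803/1571564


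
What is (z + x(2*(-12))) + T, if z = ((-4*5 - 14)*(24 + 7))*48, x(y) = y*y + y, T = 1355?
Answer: -48685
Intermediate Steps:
x(y) = y + y² (x(y) = y² + y = y + y²)
z = -50592 (z = ((-20 - 14)*31)*48 = -34*31*48 = -1054*48 = -50592)
(z + x(2*(-12))) + T = (-50592 + (2*(-12))*(1 + 2*(-12))) + 1355 = (-50592 - 24*(1 - 24)) + 1355 = (-50592 - 24*(-23)) + 1355 = (-50592 + 552) + 1355 = -50040 + 1355 = -48685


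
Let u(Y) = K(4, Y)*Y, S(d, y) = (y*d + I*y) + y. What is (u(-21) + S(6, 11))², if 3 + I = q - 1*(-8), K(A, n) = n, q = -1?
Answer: 315844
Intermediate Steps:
I = 4 (I = -3 + (-1 - 1*(-8)) = -3 + (-1 + 8) = -3 + 7 = 4)
S(d, y) = 5*y + d*y (S(d, y) = (y*d + 4*y) + y = (d*y + 4*y) + y = (4*y + d*y) + y = 5*y + d*y)
u(Y) = Y² (u(Y) = Y*Y = Y²)
(u(-21) + S(6, 11))² = ((-21)² + 11*(5 + 6))² = (441 + 11*11)² = (441 + 121)² = 562² = 315844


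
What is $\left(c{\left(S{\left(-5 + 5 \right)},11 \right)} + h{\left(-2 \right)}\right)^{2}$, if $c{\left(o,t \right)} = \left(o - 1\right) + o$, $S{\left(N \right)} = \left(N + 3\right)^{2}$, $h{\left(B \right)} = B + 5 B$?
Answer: $25$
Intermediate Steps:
$h{\left(B \right)} = 6 B$
$S{\left(N \right)} = \left(3 + N\right)^{2}$
$c{\left(o,t \right)} = -1 + 2 o$ ($c{\left(o,t \right)} = \left(-1 + o\right) + o = -1 + 2 o$)
$\left(c{\left(S{\left(-5 + 5 \right)},11 \right)} + h{\left(-2 \right)}\right)^{2} = \left(\left(-1 + 2 \left(3 + \left(-5 + 5\right)\right)^{2}\right) + 6 \left(-2\right)\right)^{2} = \left(\left(-1 + 2 \left(3 + 0\right)^{2}\right) - 12\right)^{2} = \left(\left(-1 + 2 \cdot 3^{2}\right) - 12\right)^{2} = \left(\left(-1 + 2 \cdot 9\right) - 12\right)^{2} = \left(\left(-1 + 18\right) - 12\right)^{2} = \left(17 - 12\right)^{2} = 5^{2} = 25$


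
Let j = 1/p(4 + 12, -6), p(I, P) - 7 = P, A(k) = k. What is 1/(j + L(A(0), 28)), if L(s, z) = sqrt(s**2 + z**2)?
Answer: 1/29 ≈ 0.034483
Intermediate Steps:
p(I, P) = 7 + P
j = 1 (j = 1/(7 - 6) = 1/1 = 1)
1/(j + L(A(0), 28)) = 1/(1 + sqrt(0**2 + 28**2)) = 1/(1 + sqrt(0 + 784)) = 1/(1 + sqrt(784)) = 1/(1 + 28) = 1/29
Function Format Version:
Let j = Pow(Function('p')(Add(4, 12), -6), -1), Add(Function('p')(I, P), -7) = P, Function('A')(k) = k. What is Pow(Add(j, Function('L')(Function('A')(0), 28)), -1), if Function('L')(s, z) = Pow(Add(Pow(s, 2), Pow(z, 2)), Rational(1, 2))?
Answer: Rational(1, 29) ≈ 0.034483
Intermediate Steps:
Function('p')(I, P) = Add(7, P)
j = 1 (j = Pow(Add(7, -6), -1) = Pow(1, -1) = 1)
Pow(Add(j, Function('L')(Function('A')(0), 28)), -1) = Pow(Add(1, Pow(Add(Pow(0, 2), Pow(28, 2)), Rational(1, 2))), -1) = Pow(Add(1, Pow(Add(0, 784), Rational(1, 2))), -1) = Pow(Add(1, Pow(784, Rational(1, 2))), -1) = Pow(Add(1, 28), -1) = Pow(29, -1) = Rational(1, 29)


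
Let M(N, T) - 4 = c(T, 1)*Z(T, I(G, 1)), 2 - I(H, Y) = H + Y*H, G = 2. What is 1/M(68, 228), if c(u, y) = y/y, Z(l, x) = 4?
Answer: ⅛ ≈ 0.12500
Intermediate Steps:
I(H, Y) = 2 - H - H*Y (I(H, Y) = 2 - (H + Y*H) = 2 - (H + H*Y) = 2 + (-H - H*Y) = 2 - H - H*Y)
c(u, y) = 1
M(N, T) = 8 (M(N, T) = 4 + 1*4 = 4 + 4 = 8)
1/M(68, 228) = 1/8 = ⅛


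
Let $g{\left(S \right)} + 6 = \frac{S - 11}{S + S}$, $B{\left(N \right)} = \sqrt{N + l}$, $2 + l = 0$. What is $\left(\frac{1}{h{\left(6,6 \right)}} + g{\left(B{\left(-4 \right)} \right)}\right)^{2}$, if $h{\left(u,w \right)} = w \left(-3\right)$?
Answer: $\frac{16733}{648} - \frac{275 i \sqrt{6}}{27} \approx 25.823 - 24.949 i$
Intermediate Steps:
$h{\left(u,w \right)} = - 3 w$
$l = -2$ ($l = -2 + 0 = -2$)
$B{\left(N \right)} = \sqrt{-2 + N}$ ($B{\left(N \right)} = \sqrt{N - 2} = \sqrt{-2 + N}$)
$g{\left(S \right)} = -6 + \frac{-11 + S}{2 S}$ ($g{\left(S \right)} = -6 + \frac{S - 11}{S + S} = -6 + \frac{-11 + S}{2 S}$)
$\left(\frac{1}{h{\left(6,6 \right)}} + g{\left(B{\left(-4 \right)} \right)}\right)^{2} = \left(\frac{1}{\left(-3\right) 6} + \frac{11 \left(-1 - \sqrt{-2 - 4}\right)}{2 \sqrt{-2 - 4}}\right)^{2} = \left(\frac{1}{-18} + \frac{11 \left(-1 - \sqrt{-6}\right)}{2 \sqrt{-6}}\right)^{2} = \left(- \frac{1}{18} + \frac{11 \left(-1 - i \sqrt{6}\right)}{2 i \sqrt{6}}\right)^{2} = \left(- \frac{1}{18} + \frac{11 \left(- \frac{i \sqrt{6}}{6}\right) \left(-1 - i \sqrt{6}\right)}{2}\right)^{2} = \left(- \frac{1}{18} - \frac{11 i \sqrt{6} \left(-1 - i \sqrt{6}\right)}{12}\right)^{2}$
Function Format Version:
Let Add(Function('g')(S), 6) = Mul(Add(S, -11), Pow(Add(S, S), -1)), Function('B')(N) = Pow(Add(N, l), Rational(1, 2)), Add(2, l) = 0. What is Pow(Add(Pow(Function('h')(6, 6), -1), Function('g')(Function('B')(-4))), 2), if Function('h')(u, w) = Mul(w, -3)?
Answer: Add(Rational(16733, 648), Mul(Rational(-275, 27), I, Pow(6, Rational(1, 2)))) ≈ Add(25.823, Mul(-24.949, I))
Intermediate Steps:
Function('h')(u, w) = Mul(-3, w)
l = -2 (l = Add(-2, 0) = -2)
Function('B')(N) = Pow(Add(-2, N), Rational(1, 2)) (Function('B')(N) = Pow(Add(N, -2), Rational(1, 2)) = Pow(Add(-2, N), Rational(1, 2)))
Function('g')(S) = Add(-6, Mul(Rational(1, 2), Pow(S, -1), Add(-11, S))) (Function('g')(S) = Add(-6, Mul(Add(S, -11), Pow(Add(S, S), -1))) = Add(-6, Mul(Add(-11, S), Pow(Mul(2, S), -1))) = Add(-6, Mul(Add(-11, S), Mul(Rational(1, 2), Pow(S, -1)))) = Add(-6, Mul(Rational(1, 2), Pow(S, -1), Add(-11, S))))
Pow(Add(Pow(Function('h')(6, 6), -1), Function('g')(Function('B')(-4))), 2) = Pow(Add(Pow(Mul(-3, 6), -1), Mul(Rational(11, 2), Pow(Pow(Add(-2, -4), Rational(1, 2)), -1), Add(-1, Mul(-1, Pow(Add(-2, -4), Rational(1, 2)))))), 2) = Pow(Add(Pow(-18, -1), Mul(Rational(11, 2), Pow(Pow(-6, Rational(1, 2)), -1), Add(-1, Mul(-1, Pow(-6, Rational(1, 2)))))), 2) = Pow(Add(Rational(-1, 18), Mul(Rational(11, 2), Pow(Mul(I, Pow(6, Rational(1, 2))), -1), Add(-1, Mul(-1, Mul(I, Pow(6, Rational(1, 2))))))), 2) = Pow(Add(Rational(-1, 18), Mul(Rational(11, 2), Mul(Rational(-1, 6), I, Pow(6, Rational(1, 2))), Add(-1, Mul(-1, I, Pow(6, Rational(1, 2)))))), 2) = Pow(Add(Rational(-1, 18), Mul(Rational(-11, 12), I, Pow(6, Rational(1, 2)), Add(-1, Mul(-1, I, Pow(6, Rational(1, 2)))))), 2)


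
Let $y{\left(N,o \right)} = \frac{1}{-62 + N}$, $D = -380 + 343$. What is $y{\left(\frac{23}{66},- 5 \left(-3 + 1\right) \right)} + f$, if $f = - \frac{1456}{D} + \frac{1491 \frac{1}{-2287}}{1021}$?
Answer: $\frac{13827856790071}{351545319931} \approx 39.334$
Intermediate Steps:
$D = -37$
$f = \frac{3399744145}{86395999}$ ($f = - \frac{1456}{-37} + \frac{1491 \frac{1}{-2287}}{1021} = \left(-1456\right) \left(- \frac{1}{37}\right) + 1491 \left(- \frac{1}{2287}\right) \frac{1}{1021} = \frac{1456}{37} - \frac{1491}{2335027} = \frac{3399744145}{86395999} \approx 39.351$)
$y{\left(\frac{23}{66},- 5 \left(-3 + 1\right) \right)} + f = \frac{1}{-62 + \frac{23}{66}} + \frac{3399744145}{86395999} = \frac{1}{- \frac{4069}{66}} + \frac{3399744145}{86395999} = - \frac{66}{4069} + \frac{3399744145}{86395999} = \frac{13827856790071}{351545319931}$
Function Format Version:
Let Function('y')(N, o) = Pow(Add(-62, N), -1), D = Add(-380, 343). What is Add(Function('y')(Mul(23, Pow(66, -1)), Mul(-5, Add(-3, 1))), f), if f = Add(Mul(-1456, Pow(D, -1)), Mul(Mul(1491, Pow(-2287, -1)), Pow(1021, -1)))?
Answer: Rational(13827856790071, 351545319931) ≈ 39.334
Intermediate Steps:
D = -37
f = Rational(3399744145, 86395999) (f = Add(Mul(-1456, Pow(-37, -1)), Mul(Mul(1491, Pow(-2287, -1)), Pow(1021, -1))) = Add(Mul(-1456, Rational(-1, 37)), Mul(Mul(1491, Rational(-1, 2287)), Rational(1, 1021))) = Add(Rational(1456, 37), Mul(Rational(-1491, 2287), Rational(1, 1021))) = Add(Rational(1456, 37), Rational(-1491, 2335027)) = Rational(3399744145, 86395999) ≈ 39.351)
Add(Function('y')(Mul(23, Pow(66, -1)), Mul(-5, Add(-3, 1))), f) = Add(Pow(Add(-62, Mul(23, Pow(66, -1))), -1), Rational(3399744145, 86395999)) = Add(Pow(Add(-62, Mul(23, Rational(1, 66))), -1), Rational(3399744145, 86395999)) = Add(Pow(Add(-62, Rational(23, 66)), -1), Rational(3399744145, 86395999)) = Add(Pow(Rational(-4069, 66), -1), Rational(3399744145, 86395999)) = Add(Rational(-66, 4069), Rational(3399744145, 86395999)) = Rational(13827856790071, 351545319931)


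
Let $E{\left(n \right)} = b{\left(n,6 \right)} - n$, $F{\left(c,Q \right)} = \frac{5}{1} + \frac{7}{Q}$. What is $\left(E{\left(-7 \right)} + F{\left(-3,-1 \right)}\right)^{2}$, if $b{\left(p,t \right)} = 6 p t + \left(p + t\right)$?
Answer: $61504$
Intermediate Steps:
$b{\left(p,t \right)} = p + t + 6 p t$ ($b{\left(p,t \right)} = 6 p t + \left(p + t\right) = p + t + 6 p t$)
$F{\left(c,Q \right)} = 5 + \frac{7}{Q}$ ($F{\left(c,Q \right)} = 5 \cdot 1 + \frac{7}{Q} = 5 + \frac{7}{Q}$)
$E{\left(n \right)} = 6 + 36 n$ ($E{\left(n \right)} = \left(n + 6 + 6 n 6\right) - n = \left(n + 6 + 36 n\right) - n = \left(6 + 37 n\right) - n = 6 + 36 n$)
$\left(E{\left(-7 \right)} + F{\left(-3,-1 \right)}\right)^{2} = \left(\left(6 + 36 \left(-7\right)\right) + \left(5 + \frac{7}{-1}\right)\right)^{2} = \left(\left(6 - 252\right) + \left(5 + 7 \left(-1\right)\right)\right)^{2} = \left(-246 + \left(5 - 7\right)\right)^{2} = \left(-246 - 2\right)^{2} = \left(-248\right)^{2} = 61504$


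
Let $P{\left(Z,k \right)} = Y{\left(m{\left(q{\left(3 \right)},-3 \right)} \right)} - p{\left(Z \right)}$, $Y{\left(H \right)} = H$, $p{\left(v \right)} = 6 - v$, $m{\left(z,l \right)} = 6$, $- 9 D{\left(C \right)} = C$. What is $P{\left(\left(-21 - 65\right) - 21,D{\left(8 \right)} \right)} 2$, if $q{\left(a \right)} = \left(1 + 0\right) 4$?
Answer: $-214$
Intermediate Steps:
$q{\left(a \right)} = 4$ ($q{\left(a \right)} = 1 \cdot 4 = 4$)
$D{\left(C \right)} = - \frac{C}{9}$
$P{\left(Z,k \right)} = Z$ ($P{\left(Z,k \right)} = 6 - \left(6 - Z\right) = 6 + \left(-6 + Z\right) = Z$)
$P{\left(\left(-21 - 65\right) - 21,D{\left(8 \right)} \right)} 2 = \left(\left(-21 - 65\right) - 21\right) 2 = \left(-86 - 21\right) 2 = \left(-107\right) 2 = -214$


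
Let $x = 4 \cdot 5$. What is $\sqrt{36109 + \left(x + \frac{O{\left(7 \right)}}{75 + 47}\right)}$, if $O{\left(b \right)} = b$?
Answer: $\frac{\sqrt{537744890}}{122} \approx 190.08$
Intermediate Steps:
$x = 20$
$\sqrt{36109 + \left(x + \frac{O{\left(7 \right)}}{75 + 47}\right)} = \sqrt{36109 + \left(20 + \frac{1}{75 + 47} \cdot 7\right)} = \sqrt{36109 + \left(20 + \frac{1}{122} \cdot 7\right)} = \sqrt{36109 + \left(20 + \frac{7}{122}\right)} = \sqrt{36109 + \frac{2447}{122}} = \sqrt{\frac{4407745}{122}} = \frac{\sqrt{537744890}}{122}$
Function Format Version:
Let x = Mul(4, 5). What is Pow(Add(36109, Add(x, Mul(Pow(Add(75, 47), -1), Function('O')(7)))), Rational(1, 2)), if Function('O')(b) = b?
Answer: Mul(Rational(1, 122), Pow(537744890, Rational(1, 2))) ≈ 190.08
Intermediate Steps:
x = 20
Pow(Add(36109, Add(x, Mul(Pow(Add(75, 47), -1), Function('O')(7)))), Rational(1, 2)) = Pow(Add(36109, Add(20, Mul(Pow(Add(75, 47), -1), 7))), Rational(1, 2)) = Pow(Add(36109, Add(20, Mul(Pow(122, -1), 7))), Rational(1, 2)) = Pow(Add(36109, Add(20, Mul(Rational(1, 122), 7))), Rational(1, 2)) = Pow(Add(36109, Add(20, Rational(7, 122))), Rational(1, 2)) = Pow(Add(36109, Rational(2447, 122)), Rational(1, 2)) = Pow(Rational(4407745, 122), Rational(1, 2)) = Mul(Rational(1, 122), Pow(537744890, Rational(1, 2)))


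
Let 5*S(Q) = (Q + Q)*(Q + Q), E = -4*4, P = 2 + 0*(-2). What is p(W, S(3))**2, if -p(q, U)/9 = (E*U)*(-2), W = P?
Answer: 107495424/25 ≈ 4.2998e+6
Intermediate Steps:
P = 2 (P = 2 + 0 = 2)
E = -16
W = 2
S(Q) = 4*Q**2/5 (S(Q) = ((Q + Q)*(Q + Q))/5 = ((2*Q)*(2*Q))/5 = (4*Q**2)/5 = 4*Q**2/5)
p(q, U) = -288*U (p(q, U) = -9*(-16*U)*(-2) = -288*U)
p(W, S(3))**2 = (-1152*3**2/5)**2 = (-1152*9/5)**2 = (-288*36/5)**2 = (-10368/5)**2 = 107495424/25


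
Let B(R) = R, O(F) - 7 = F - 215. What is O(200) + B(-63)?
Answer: -71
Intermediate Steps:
O(F) = -208 + F (O(F) = 7 + (F - 215) = 7 + (-215 + F) = -208 + F)
O(200) + B(-63) = (-208 + 200) - 63 = -8 - 63 = -71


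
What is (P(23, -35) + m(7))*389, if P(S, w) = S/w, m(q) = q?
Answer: 86358/35 ≈ 2467.4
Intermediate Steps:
(P(23, -35) + m(7))*389 = (23/(-35) + 7)*389 = (23*(-1/35) + 7)*389 = (-23/35 + 7)*389 = (222/35)*389 = 86358/35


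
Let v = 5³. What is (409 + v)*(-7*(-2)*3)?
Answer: 22428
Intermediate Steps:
v = 125
(409 + v)*(-7*(-2)*3) = (409 + 125)*(-7*(-2)*3) = 534*(14*3) = 534*42 = 22428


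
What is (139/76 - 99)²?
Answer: 54538225/5776 ≈ 9442.2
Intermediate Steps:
(139/76 - 99)² = (-7385/76)² = 54538225/5776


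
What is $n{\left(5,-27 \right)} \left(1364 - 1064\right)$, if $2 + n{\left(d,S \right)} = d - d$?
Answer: $-600$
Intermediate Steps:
$n{\left(d,S \right)} = -2$ ($n{\left(d,S \right)} = -2 + \left(d - d\right) = -2 + 0 = -2$)
$n{\left(5,-27 \right)} \left(1364 - 1064\right) = - 2 \left(1364 - 1064\right) = \left(-2\right) 300 = -600$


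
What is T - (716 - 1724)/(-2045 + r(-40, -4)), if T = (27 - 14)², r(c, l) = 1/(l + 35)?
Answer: 5341169/31697 ≈ 168.51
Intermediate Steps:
r(c, l) = 1/(35 + l)
T = 169 (T = 13² = 169)
T - (716 - 1724)/(-2045 + r(-40, -4)) = 169 - (716 - 1724)/(-2045 + 1/(35 - 4)) = 169 - (-1008)/(-2045 + 1/31) = 169 - (-1008)/(-63394/31) = 169 - (-1008)*(-31)/63394 = 169 - 1*15624/31697 = 169 - 15624/31697 = 5341169/31697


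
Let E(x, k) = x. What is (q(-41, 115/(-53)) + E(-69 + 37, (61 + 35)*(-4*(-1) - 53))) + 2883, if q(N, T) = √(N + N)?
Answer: 2851 + I*√82 ≈ 2851.0 + 9.0554*I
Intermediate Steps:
q(N, T) = √2*√N (q(N, T) = √(2*N) = √2*√N)
(q(-41, 115/(-53)) + E(-69 + 37, (61 + 35)*(-4*(-1) - 53))) + 2883 = (√2*√(-41) + (-69 + 37)) + 2883 = (√2*(I*√41) - 32) + 2883 = (I*√82 - 32) + 2883 = (-32 + I*√82) + 2883 = 2851 + I*√82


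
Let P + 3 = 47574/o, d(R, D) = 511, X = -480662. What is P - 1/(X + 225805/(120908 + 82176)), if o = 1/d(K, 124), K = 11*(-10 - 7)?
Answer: 2373039723491767817/97614535803 ≈ 2.4310e+7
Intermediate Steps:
K = -187 (K = 11*(-17) = -187)
o = 1/511 ≈ 0.0019569
P = 24310311 (P = -3 + 47574/(1/511) = -3 + 47574*511 = -3 + 24310314 = 24310311)
P - 1/(X + 225805/(120908 + 82176)) = 24310311 - 1/(-480662 + 225805/(120908 + 82176)) = 24310311 - 1/(-480662 + 225805/203084) = 24310311 - 1/(-97614535803/203084) = 24310311 - 1*(-203084/97614535803) = 24310311 + 203084/97614535803 = 2373039723491767817/97614535803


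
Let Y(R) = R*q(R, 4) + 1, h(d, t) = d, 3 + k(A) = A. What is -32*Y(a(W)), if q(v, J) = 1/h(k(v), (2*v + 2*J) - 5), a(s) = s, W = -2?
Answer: -224/5 ≈ -44.800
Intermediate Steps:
k(A) = -3 + A
q(v, J) = 1/(-3 + v)
Y(R) = 1 + R/(-3 + R) (Y(R) = R/(-3 + R) + 1 = 1 + R/(-3 + R))
-32*Y(a(W)) = -32*(-3 + 2*(-2))/(-3 - 2) = -32*(-3 - 4)/(-5) = -(-32)*(-7)/5 = -32*7/5 = -224/5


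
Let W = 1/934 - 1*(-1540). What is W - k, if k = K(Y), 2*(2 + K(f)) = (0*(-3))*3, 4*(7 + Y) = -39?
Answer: 1440229/934 ≈ 1542.0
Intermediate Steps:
Y = -67/4 (Y = -7 + (¼)*(-39) = -7 - 39/4 = -67/4 ≈ -16.750)
W = 1438361/934 (W = 1/934 + 1540 = 1438361/934 ≈ 1540.0)
K(f) = -2 (K(f) = -2 + ((0*(-3))*3)/2 = -2 + (0*3)/2 = -2 + (½)*0 = -2 + 0 = -2)
k = -2
W - k = 1438361/934 - 1*(-2) = 1438361/934 + 2 = 1440229/934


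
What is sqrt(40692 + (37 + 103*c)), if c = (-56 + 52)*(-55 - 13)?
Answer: sqrt(68745) ≈ 262.19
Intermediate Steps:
c = 272 (c = -4*(-68) = 272)
sqrt(40692 + (37 + 103*c)) = sqrt(40692 + (37 + 103*272)) = sqrt(40692 + (37 + 28016)) = sqrt(40692 + 28053) = sqrt(68745)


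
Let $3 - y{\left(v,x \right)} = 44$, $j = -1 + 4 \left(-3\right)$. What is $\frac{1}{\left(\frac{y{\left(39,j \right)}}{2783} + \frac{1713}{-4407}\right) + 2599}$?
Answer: $\frac{4088227}{10623652651} \approx 0.00038482$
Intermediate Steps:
$j = -13$ ($j = -1 - 12 = -13$)
$y{\left(v,x \right)} = -41$ ($y{\left(v,x \right)} = 3 - 44 = -41$)
$\frac{1}{\left(\frac{y{\left(39,j \right)}}{2783} + \frac{1713}{-4407}\right) + 2599} = \frac{1}{\left(- \frac{41}{2783} + \frac{1713}{-4407}\right) + 2599} = \frac{1}{\left(\left(-41\right) \frac{1}{2783} + 1713 \left(- \frac{1}{4407}\right)\right) + 2599} = \frac{1}{\left(- \frac{41}{2783} - \frac{571}{1469}\right) + 2599} = \frac{1}{- \frac{1649322}{4088227} + 2599} = \frac{1}{\frac{10623652651}{4088227}} = \frac{4088227}{10623652651}$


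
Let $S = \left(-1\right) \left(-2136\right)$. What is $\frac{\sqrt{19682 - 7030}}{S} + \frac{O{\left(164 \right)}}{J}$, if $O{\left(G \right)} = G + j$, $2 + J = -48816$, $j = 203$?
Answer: $- \frac{367}{48818} + \frac{\sqrt{3163}}{1068} \approx 0.045142$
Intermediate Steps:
$J = -48818$ ($J = -2 - 48816 = -48818$)
$O{\left(G \right)} = 203 + G$ ($O{\left(G \right)} = G + 203 = 203 + G$)
$S = 2136$
$\frac{\sqrt{19682 - 7030}}{S} + \frac{O{\left(164 \right)}}{J} = \frac{\sqrt{19682 - 7030}}{2136} + \frac{203 + 164}{-48818} = \sqrt{12652} \cdot \frac{1}{2136} + 367 \left(- \frac{1}{48818}\right) = 2 \sqrt{3163} \cdot \frac{1}{2136} - \frac{367}{48818} = \frac{\sqrt{3163}}{1068} - \frac{367}{48818} = - \frac{367}{48818} + \frac{\sqrt{3163}}{1068}$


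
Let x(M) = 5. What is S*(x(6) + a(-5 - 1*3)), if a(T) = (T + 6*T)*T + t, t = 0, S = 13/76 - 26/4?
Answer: -217893/76 ≈ -2867.0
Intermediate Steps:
S = -481/76 (S = 13*(1/76) - 26*1/4 = 13/76 - 13/2 = -481/76 ≈ -6.3289)
a(T) = 7*T**2 (a(T) = (T + 6*T)*T + 0 = (7*T)*T + 0 = 7*T**2 + 0 = 7*T**2)
S*(x(6) + a(-5 - 1*3)) = -481*(5 + 7*(-5 - 1*3)**2)/76 = -481*(5 + 7*(-5 - 3)**2)/76 = -481*(5 + 7*(-8)**2)/76 = -481*(5 + 7*64)/76 = -481*(5 + 448)/76 = -481/76*453 = -217893/76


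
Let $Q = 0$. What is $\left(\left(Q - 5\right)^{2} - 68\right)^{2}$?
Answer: $1849$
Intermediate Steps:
$\left(\left(Q - 5\right)^{2} - 68\right)^{2} = \left(\left(0 - 5\right)^{2} - 68\right)^{2} = \left(\left(-5\right)^{2} - 68\right)^{2} = \left(25 - 68\right)^{2} = \left(-43\right)^{2} = 1849$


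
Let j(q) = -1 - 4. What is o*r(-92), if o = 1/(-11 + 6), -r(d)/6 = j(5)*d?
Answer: 552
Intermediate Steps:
j(q) = -5
r(d) = 30*d (r(d) = -(-30)*d = 30*d)
o = -⅕ (o = 1/(-5) = -⅕ ≈ -0.20000)
o*r(-92) = -6*(-92) = -⅕*(-2760) = 552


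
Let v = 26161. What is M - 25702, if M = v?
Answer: 459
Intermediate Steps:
M = 26161
M - 25702 = 26161 - 25702 = 459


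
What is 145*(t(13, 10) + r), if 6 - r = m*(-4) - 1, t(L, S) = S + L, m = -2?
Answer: 3190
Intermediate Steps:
t(L, S) = L + S
r = -1 (r = 6 - (-2*(-4) - 1) = 6 - (8 - 1) = 6 - 1*7 = 6 - 7 = -1)
145*(t(13, 10) + r) = 145*((13 + 10) - 1) = 145*(23 - 1) = 145*22 = 3190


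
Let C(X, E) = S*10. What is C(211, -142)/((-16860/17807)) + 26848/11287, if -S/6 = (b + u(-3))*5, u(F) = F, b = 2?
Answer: -997393757/3171647 ≈ -314.47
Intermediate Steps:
S = 30 (S = -6*(2 - 3)*5 = -(-6)*5 = -6*(-5) = 30)
C(X, E) = 300 (C(X, E) = 30*10 = 300)
C(211, -142)/((-16860/17807)) + 26848/11287 = 300/((-16860/17807)) + 26848/11287 = 300/((-16860*1/17807)) + 26848*(1/11287) = 300/(-16860/17807) + 26848/11287 = 300*(-17807/16860) + 26848/11287 = -89035/281 + 26848/11287 = -997393757/3171647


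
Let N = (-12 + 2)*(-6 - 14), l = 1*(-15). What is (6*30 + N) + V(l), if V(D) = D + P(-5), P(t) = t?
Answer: 360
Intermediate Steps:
l = -15
N = 200 (N = -10*(-20) = 200)
V(D) = -5 + D (V(D) = D - 5 = -5 + D)
(6*30 + N) + V(l) = (6*30 + 200) + (-5 - 15) = (180 + 200) - 20 = 380 - 20 = 360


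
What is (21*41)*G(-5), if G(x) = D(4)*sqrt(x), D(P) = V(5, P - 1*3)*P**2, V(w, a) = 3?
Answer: 41328*I*sqrt(5) ≈ 92412.0*I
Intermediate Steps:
D(P) = 3*P**2
G(x) = 48*sqrt(x) (G(x) = (3*4**2)*sqrt(x) = (3*16)*sqrt(x) = 48*sqrt(x))
(21*41)*G(-5) = (21*41)*(48*sqrt(-5)) = 861*(48*(I*sqrt(5))) = 861*(48*I*sqrt(5)) = 41328*I*sqrt(5)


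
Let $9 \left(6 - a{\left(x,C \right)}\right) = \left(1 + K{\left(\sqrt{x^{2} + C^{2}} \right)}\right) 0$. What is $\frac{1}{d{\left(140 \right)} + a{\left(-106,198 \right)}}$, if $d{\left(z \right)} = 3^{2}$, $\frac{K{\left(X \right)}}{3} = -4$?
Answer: $\frac{1}{15} \approx 0.066667$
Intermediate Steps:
$K{\left(X \right)} = -12$ ($K{\left(X \right)} = 3 \left(-4\right) = -12$)
$d{\left(z \right)} = 9$
$a{\left(x,C \right)} = 6$ ($a{\left(x,C \right)} = 6 - \frac{\left(1 - 12\right) 0}{9} = 6 - \frac{\left(-11\right) 0}{9} = 6 - 0 = 6 + 0 = 6$)
$\frac{1}{d{\left(140 \right)} + a{\left(-106,198 \right)}} = \frac{1}{9 + 6} = \frac{1}{15}$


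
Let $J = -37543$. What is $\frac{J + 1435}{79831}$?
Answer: $- \frac{36108}{79831} \approx -0.45231$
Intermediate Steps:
$\frac{J + 1435}{79831} = \frac{-37543 + 1435}{79831} = \left(-36108\right) \frac{1}{79831} = - \frac{36108}{79831}$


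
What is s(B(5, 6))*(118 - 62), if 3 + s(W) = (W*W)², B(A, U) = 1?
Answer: -112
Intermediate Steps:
s(W) = -3 + W⁴ (s(W) = -3 + (W*W)² = -3 + (W²)² = -3 + W⁴)
s(B(5, 6))*(118 - 62) = (-3 + 1⁴)*(118 - 62) = (-3 + 1)*56 = -2*56 = -112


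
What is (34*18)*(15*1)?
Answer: 9180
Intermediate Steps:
(34*18)*(15*1) = 612*15 = 9180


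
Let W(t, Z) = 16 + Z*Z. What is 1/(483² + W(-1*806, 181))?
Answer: 1/266066 ≈ 3.7585e-6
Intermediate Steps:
W(t, Z) = 16 + Z²
1/(483² + W(-1*806, 181)) = 1/(483² + (16 + 181²)) = 1/(233289 + (16 + 32761)) = 1/(233289 + 32777) = 1/266066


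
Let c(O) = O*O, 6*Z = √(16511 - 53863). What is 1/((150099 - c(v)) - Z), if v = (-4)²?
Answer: 46503/6968149351 + 3*I*√9338/202076331179 ≈ 6.6737e-6 + 1.4346e-9*I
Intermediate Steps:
v = 16
Z = I*√9338/3 (Z = √(16511 - 53863)/6 = √(-37352)/6 = (2*I*√9338)/6 = I*√9338/3 ≈ 32.211*I)
c(O) = O²
1/((150099 - c(v)) - Z) = 1/((150099 - 1*16²) - I*√9338/3) = 1/((150099 - 1*256) - I*√9338/3) = 1/((150099 - 256) - I*√9338/3) = 1/(149843 - I*√9338/3)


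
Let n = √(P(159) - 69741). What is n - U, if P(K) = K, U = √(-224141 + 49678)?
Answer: I*(√69582 - √174463) ≈ -153.9*I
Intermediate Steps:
U = I*√174463 (U = √(-174463) = I*√174463 ≈ 417.69*I)
n = I*√69582 (n = √(159 - 69741) = √(-69582) = I*√69582 ≈ 263.78*I)
n - U = I*√69582 - I*√174463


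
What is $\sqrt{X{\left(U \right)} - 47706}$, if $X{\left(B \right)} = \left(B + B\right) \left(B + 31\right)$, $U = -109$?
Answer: $i \sqrt{30702} \approx 175.22 i$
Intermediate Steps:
$X{\left(B \right)} = 2 B \left(31 + B\right)$
$\sqrt{X{\left(U \right)} - 47706} = \sqrt{2 \left(-109\right) \left(31 - 109\right) - 47706} = \sqrt{2 \left(-109\right) \left(-78\right) - 47706} = \sqrt{17004 - 47706} = \sqrt{-30702} = i \sqrt{30702}$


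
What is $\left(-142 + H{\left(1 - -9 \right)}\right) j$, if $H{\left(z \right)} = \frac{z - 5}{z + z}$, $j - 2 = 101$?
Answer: $- \frac{58401}{4} \approx -14600.0$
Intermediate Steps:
$j = 103$ ($j = 2 + 101 = 103$)
$H{\left(z \right)} = \frac{-5 + z}{2 z}$
$\left(-142 + H{\left(1 - -9 \right)}\right) j = \left(-142 + \frac{-5 + \left(1 - -9\right)}{2 \left(1 - -9\right)}\right) 103 = \left(-142 + \frac{-5 + \left(1 + 9\right)}{2 \left(1 + 9\right)}\right) 103 = \left(-142 + \frac{-5 + 10}{2 \cdot 10}\right) 103 = \left(-142 + \frac{1}{2} \cdot \frac{1}{10} \cdot 5\right) 103 = \left(-142 + \frac{1}{4}\right) 103 = \left(- \frac{567}{4}\right) 103 = - \frac{58401}{4}$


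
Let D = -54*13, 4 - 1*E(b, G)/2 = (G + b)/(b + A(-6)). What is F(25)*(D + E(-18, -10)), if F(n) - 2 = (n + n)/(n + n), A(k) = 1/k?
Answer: -227946/109 ≈ -2091.2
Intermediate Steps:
A(k) = 1/k
F(n) = 3 (F(n) = 2 + (n + n)/(n + n) = 2 + (2*n)/((2*n)) = 2 + (2*n)*(1/(2*n)) = 2 + 1 = 3)
E(b, G) = 8 - 2*(G + b)/(-1/6 + b) (E(b, G) = 8 - 2*(G + b)/(b + 1/(-6)) = 8 - 2*(G + b)/(b - 1/6) = 8 - 2*(G + b)/(-1/6 + b))
D = -702
F(25)*(D + E(-18, -10)) = 3*(-702 + 4*(-2 - 3*(-10) + 9*(-18))/(-1 + 6*(-18))) = 3*(-702 + 4*(-2 + 30 - 162)/(-1 - 108)) = 3*(-702 + 4*(-134)/(-109)) = 3*(-702 + 4*(-1/109)*(-134)) = 3*(-702 + 536/109) = 3*(-75982/109) = -227946/109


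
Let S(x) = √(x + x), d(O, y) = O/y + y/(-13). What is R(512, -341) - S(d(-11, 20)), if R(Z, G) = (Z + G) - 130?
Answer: 41 - I*√70590/130 ≈ 41.0 - 2.0438*I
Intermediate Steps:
d(O, y) = -y/13 + O/y (d(O, y) = O/y + y*(-1/13) = O/y - y/13 = -y/13 + O/y)
S(x) = √2*√x (S(x) = √(2*x) = √2*√x)
R(Z, G) = -130 + G + Z (R(Z, G) = (G + Z) - 130 = -130 + G + Z)
R(512, -341) - S(d(-11, 20)) = (-130 - 341 + 512) - √2*√(-1/13*20 - 11/20) = 41 - √2*√(-20/13 - 11*1/20) = 41 - √2*√(-20/13 - 11/20) = 41 - √2*√(-543/260) = 41 - √2*I*√35295/130 = 41 - I*√70590/130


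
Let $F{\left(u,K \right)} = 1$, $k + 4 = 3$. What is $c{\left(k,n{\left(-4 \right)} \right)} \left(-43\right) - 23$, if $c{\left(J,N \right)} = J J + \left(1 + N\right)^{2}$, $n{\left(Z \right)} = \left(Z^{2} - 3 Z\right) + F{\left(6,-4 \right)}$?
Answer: $-38766$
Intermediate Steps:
$k = -1$ ($k = -4 + 3 = -1$)
$n{\left(Z \right)} = 1 + Z^{2} - 3 Z$ ($n{\left(Z \right)} = \left(Z^{2} - 3 Z\right) + 1 = 1 + Z^{2} - 3 Z$)
$c{\left(J,N \right)} = J^{2} + \left(1 + N\right)^{2}$
$c{\left(k,n{\left(-4 \right)} \right)} \left(-43\right) - 23 = \left(\left(-1\right)^{2} + \left(1 + \left(1 + \left(-4\right)^{2} - -12\right)\right)^{2}\right) \left(-43\right) - 23 = \left(1 + \left(1 + \left(1 + 16 + 12\right)\right)^{2}\right) \left(-43\right) - 23 = \left(1 + \left(1 + 29\right)^{2}\right) \left(-43\right) - 23 = \left(1 + 30^{2}\right) \left(-43\right) - 23 = \left(1 + 900\right) \left(-43\right) - 23 = 901 \left(-43\right) - 23 = -38743 - 23 = -38766$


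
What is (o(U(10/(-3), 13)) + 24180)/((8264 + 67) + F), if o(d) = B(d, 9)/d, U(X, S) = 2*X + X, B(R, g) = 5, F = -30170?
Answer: -48359/43678 ≈ -1.1072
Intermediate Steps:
U(X, S) = 3*X
o(d) = 5/d
(o(U(10/(-3), 13)) + 24180)/((8264 + 67) + F) = (5/((3*(10/(-3)))) + 24180)/((8264 + 67) - 30170) = (5/((3*(10*(-⅓)))) + 24180)/(8331 - 30170) = (5/((3*(-10/3))) + 24180)/(-21839) = (5/(-10) + 24180)*(-1/21839) = (5*(-⅒) + 24180)*(-1/21839) = (-½ + 24180)*(-1/21839) = (48359/2)*(-1/21839) = -48359/43678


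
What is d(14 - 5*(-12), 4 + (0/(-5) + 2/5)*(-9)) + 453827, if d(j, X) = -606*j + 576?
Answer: 409559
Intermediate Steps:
d(j, X) = 576 - 606*j
d(14 - 5*(-12), 4 + (0/(-5) + 2/5)*(-9)) + 453827 = (576 - 606*(14 - 5*(-12))) + 453827 = (576 - 606*(14 + 60)) + 453827 = (576 - 606*74) + 453827 = (576 - 44844) + 453827 = -44268 + 453827 = 409559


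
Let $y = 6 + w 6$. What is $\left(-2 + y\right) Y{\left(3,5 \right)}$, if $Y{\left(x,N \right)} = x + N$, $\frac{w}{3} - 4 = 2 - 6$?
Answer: $32$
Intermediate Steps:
$w = 0$ ($w = 12 + 3 \left(2 - 6\right) = 12 + 3 \left(-4\right) = 12 - 12 = 0$)
$Y{\left(x,N \right)} = N + x$
$y = 6$ ($y = 6 + 0 \cdot 6 = 6 + 0 = 6$)
$\left(-2 + y\right) Y{\left(3,5 \right)} = \left(-2 + 6\right) \left(5 + 3\right) = 4 \cdot 8 = 32$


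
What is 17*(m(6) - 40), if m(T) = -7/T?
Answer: -4199/6 ≈ -699.83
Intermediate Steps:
17*(m(6) - 40) = 17*(-7/6 - 40) = 17*(-247/6) = -4199/6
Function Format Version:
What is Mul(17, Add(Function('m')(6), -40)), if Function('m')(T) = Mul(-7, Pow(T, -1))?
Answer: Rational(-4199, 6) ≈ -699.83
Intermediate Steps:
Mul(17, Add(Function('m')(6), -40)) = Mul(17, Add(Mul(-7, Pow(6, -1)), -40)) = Mul(17, Add(Mul(-7, Rational(1, 6)), -40)) = Mul(17, Add(Rational(-7, 6), -40)) = Mul(17, Rational(-247, 6)) = Rational(-4199, 6)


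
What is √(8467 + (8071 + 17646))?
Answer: 2*√8546 ≈ 184.89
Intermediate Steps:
√(8467 + (8071 + 17646)) = √(8467 + 25717) = √34184 = 2*√8546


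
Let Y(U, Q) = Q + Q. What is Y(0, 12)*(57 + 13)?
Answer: 1680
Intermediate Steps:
Y(U, Q) = 2*Q
Y(0, 12)*(57 + 13) = (2*12)*(57 + 13) = 24*70 = 1680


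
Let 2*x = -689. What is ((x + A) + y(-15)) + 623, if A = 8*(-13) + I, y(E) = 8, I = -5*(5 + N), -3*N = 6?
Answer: 335/2 ≈ 167.50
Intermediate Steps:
N = -2 (N = -⅓*6 = -2)
x = -689/2 (x = (½)*(-689) = -689/2 ≈ -344.50)
I = -15 (I = -5*(5 - 2) = -5*3 = -15)
A = -119 (A = 8*(-13) - 15 = -104 - 15 = -119)
((x + A) + y(-15)) + 623 = ((-689/2 - 119) + 8) + 623 = (-927/2 + 8) + 623 = -911/2 + 623 = 335/2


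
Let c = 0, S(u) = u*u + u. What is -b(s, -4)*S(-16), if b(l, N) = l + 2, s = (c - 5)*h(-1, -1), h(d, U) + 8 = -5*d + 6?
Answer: 3120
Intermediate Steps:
h(d, U) = -2 - 5*d (h(d, U) = -8 + (-5*d + 6) = -8 + (6 - 5*d) = -2 - 5*d)
S(u) = u + u**2 (S(u) = u**2 + u = u + u**2)
s = -15 (s = (0 - 5)*(-2 - 5*(-1)) = -5*(-2 + 5) = -5*3 = -15)
b(l, N) = 2 + l
-b(s, -4)*S(-16) = -(2 - 15)*(-16*(1 - 16)) = -(-13)*(-16*(-15)) = -(-13)*240 = -1*(-3120) = 3120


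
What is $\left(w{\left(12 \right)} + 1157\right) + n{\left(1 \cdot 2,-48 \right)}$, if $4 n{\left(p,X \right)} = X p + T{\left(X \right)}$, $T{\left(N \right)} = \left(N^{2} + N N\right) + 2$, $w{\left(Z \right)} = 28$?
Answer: $\frac{4627}{2} \approx 2313.5$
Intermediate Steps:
$T{\left(N \right)} = 2 + 2 N^{2}$ ($T{\left(N \right)} = \left(N^{2} + N^{2}\right) + 2 = 2 N^{2} + 2 = 2 + 2 N^{2}$)
$n{\left(p,X \right)} = \frac{1}{2} + \frac{X^{2}}{2} + \frac{X p}{4}$ ($n{\left(p,X \right)} = \frac{X p + \left(2 + 2 X^{2}\right)}{4} = \frac{2 + 2 X^{2} + X p}{4} = \frac{1}{2} + \frac{X^{2}}{2} + \frac{X p}{4}$)
$\left(w{\left(12 \right)} + 1157\right) + n{\left(1 \cdot 2,-48 \right)} = \left(28 + 1157\right) + \left(\frac{1}{2} + \frac{\left(-48\right)^{2}}{2} + \frac{1}{4} \left(-48\right) 1 \cdot 2\right) = 1185 + \left(\frac{1}{2} + \frac{1}{2} \cdot 2304 + \frac{1}{4} \left(-48\right) 2\right) = 1185 + \left(\frac{1}{2} + 1152 - 24\right) = 1185 + \frac{2257}{2} = \frac{4627}{2}$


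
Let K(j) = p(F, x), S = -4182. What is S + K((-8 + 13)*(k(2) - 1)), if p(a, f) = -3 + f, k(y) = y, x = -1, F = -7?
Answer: -4186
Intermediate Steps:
K(j) = -4 (K(j) = -3 - 1 = -4)
S + K((-8 + 13)*(k(2) - 1)) = -4182 - 4 = -4186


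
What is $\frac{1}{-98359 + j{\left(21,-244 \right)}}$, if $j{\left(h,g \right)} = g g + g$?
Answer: $- \frac{1}{39067} \approx -2.5597 \cdot 10^{-5}$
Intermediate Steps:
$j{\left(h,g \right)} = g + g^{2}$ ($j{\left(h,g \right)} = g^{2} + g = g + g^{2}$)
$\frac{1}{-98359 + j{\left(21,-244 \right)}} = \frac{1}{-98359 - 244 \left(1 - 244\right)} = \frac{1}{-98359 - -59292} = \frac{1}{-98359 + 59292} = \frac{1}{-39067} = - \frac{1}{39067}$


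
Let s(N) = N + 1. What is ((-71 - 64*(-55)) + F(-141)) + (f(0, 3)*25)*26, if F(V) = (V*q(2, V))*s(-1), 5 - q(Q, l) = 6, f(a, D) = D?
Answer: 5399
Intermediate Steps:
q(Q, l) = -1 (q(Q, l) = 5 - 1*6 = 5 - 6 = -1)
s(N) = 1 + N
F(V) = 0 (F(V) = (V*(-1))*(1 - 1) = -V*0 = 0)
((-71 - 64*(-55)) + F(-141)) + (f(0, 3)*25)*26 = ((-71 - 64*(-55)) + 0) + (3*25)*26 = ((-71 + 3520) + 0) + 75*26 = (3449 + 0) + 1950 = 3449 + 1950 = 5399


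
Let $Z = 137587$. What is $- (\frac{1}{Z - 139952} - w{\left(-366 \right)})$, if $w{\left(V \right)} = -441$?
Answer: $- \frac{1042964}{2365} \approx -441.0$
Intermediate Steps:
$- (\frac{1}{Z - 139952} - w{\left(-366 \right)}) = - (\frac{1}{137587 - 139952} - -441) = - (\frac{1}{-2365} + 441) = - (- \frac{1}{2365} + 441) = \left(-1\right) \frac{1042964}{2365} = - \frac{1042964}{2365}$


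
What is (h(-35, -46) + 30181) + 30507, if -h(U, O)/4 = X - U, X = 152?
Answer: 59940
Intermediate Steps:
h(U, O) = -608 + 4*U (h(U, O) = -4*(152 - U) = -608 + 4*U)
(h(-35, -46) + 30181) + 30507 = ((-608 + 4*(-35)) + 30181) + 30507 = ((-608 - 140) + 30181) + 30507 = (-748 + 30181) + 30507 = 29433 + 30507 = 59940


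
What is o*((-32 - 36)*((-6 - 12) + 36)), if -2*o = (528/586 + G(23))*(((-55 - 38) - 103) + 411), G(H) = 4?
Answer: 188948880/293 ≈ 6.4488e+5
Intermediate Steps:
o = -154370/293 (o = -(528/586 + 4)*(((-55 - 38) - 103) + 411)/2 = -(528*(1/586) + 4)*((-93 - 103) + 411)/2 = -(264/293 + 4)*(-196 + 411)/2 = -718*215/293 = -½*308740/293 = -154370/293 ≈ -526.86)
o*((-32 - 36)*((-6 - 12) + 36)) = -154370*(-32 - 36)*((-6 - 12) + 36)/293 = -(-10497160)*(-18 + 36)/293 = -(-10497160)*18/293 = -154370/293*(-1224) = 188948880/293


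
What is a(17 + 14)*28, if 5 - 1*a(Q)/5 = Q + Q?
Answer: -7980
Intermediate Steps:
a(Q) = 25 - 10*Q (a(Q) = 25 - 5*(Q + Q) = 25 - 10*Q)
a(17 + 14)*28 = (25 - 10*(17 + 14))*28 = (25 - 10*31)*28 = (25 - 310)*28 = -285*28 = -7980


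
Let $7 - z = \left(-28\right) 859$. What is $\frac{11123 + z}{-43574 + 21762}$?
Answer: $- \frac{2513}{1558} \approx -1.613$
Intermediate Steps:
$z = 24059$ ($z = 7 - \left(-28\right) 859 = 7 - -24052 = 7 + 24052 = 24059$)
$\frac{11123 + z}{-43574 + 21762} = \frac{11123 + 24059}{-43574 + 21762} = \frac{35182}{-21812} = 35182 \left(- \frac{1}{21812}\right) = - \frac{2513}{1558}$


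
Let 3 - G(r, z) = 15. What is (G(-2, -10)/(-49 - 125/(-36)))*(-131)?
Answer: -56592/1639 ≈ -34.528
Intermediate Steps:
G(r, z) = -12 (G(r, z) = 3 - 1*15 = 3 - 15 = -12)
(G(-2, -10)/(-49 - 125/(-36)))*(-131) = -12/(-49 - 125/(-36))*(-131) = -12/(-49 - 125*(-1/36))*(-131) = -12/(-49 + 125/36)*(-131) = -12/(-1639/36)*(-131) = -12*(-36/1639)*(-131) = (432/1639)*(-131) = -56592/1639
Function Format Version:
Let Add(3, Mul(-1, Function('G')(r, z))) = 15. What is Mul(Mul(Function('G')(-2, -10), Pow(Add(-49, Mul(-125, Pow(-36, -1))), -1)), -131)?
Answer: Rational(-56592, 1639) ≈ -34.528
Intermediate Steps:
Function('G')(r, z) = -12 (Function('G')(r, z) = Add(3, Mul(-1, 15)) = Add(3, -15) = -12)
Mul(Mul(Function('G')(-2, -10), Pow(Add(-49, Mul(-125, Pow(-36, -1))), -1)), -131) = Mul(Mul(-12, Pow(Add(-49, Mul(-125, Pow(-36, -1))), -1)), -131) = Mul(Mul(-12, Pow(Add(-49, Mul(-125, Rational(-1, 36))), -1)), -131) = Mul(Mul(-12, Pow(Add(-49, Rational(125, 36)), -1)), -131) = Mul(Mul(-12, Pow(Rational(-1639, 36), -1)), -131) = Mul(Mul(-12, Rational(-36, 1639)), -131) = Mul(Rational(432, 1639), -131) = Rational(-56592, 1639)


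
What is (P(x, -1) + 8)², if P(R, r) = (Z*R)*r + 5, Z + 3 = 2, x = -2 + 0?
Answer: 121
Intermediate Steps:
x = -2
Z = -1 (Z = -3 + 2 = -1)
P(R, r) = 5 - R*r (P(R, r) = (-R)*r + 5 = -R*r + 5 = 5 - R*r)
(P(x, -1) + 8)² = ((5 - 1*(-2)*(-1)) + 8)² = ((5 - 2) + 8)² = (3 + 8)² = 11² = 121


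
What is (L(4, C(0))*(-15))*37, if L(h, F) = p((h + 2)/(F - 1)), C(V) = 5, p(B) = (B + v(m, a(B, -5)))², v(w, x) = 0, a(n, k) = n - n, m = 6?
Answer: -4995/4 ≈ -1248.8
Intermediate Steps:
a(n, k) = 0
p(B) = B² (p(B) = (B + 0)² = B²)
L(h, F) = (2 + h)²/(-1 + F)² (L(h, F) = ((h + 2)/(F - 1))² = ((2 + h)/(-1 + F))² = (2 + h)²/(-1 + F)²)
(L(4, C(0))*(-15))*37 = (((2 + 4)²/(-1 + 5)²)*(-15))*37 = ((6²/4²)*(-15))*37 = (((1/16)*36)*(-15))*37 = ((9/4)*(-15))*37 = -135/4*37 = -4995/4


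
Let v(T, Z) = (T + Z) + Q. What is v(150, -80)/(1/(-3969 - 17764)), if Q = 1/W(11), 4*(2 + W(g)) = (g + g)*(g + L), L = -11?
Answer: -3020887/2 ≈ -1.5104e+6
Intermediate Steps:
W(g) = -2 + g*(-11 + g)/2 (W(g) = -2 + ((g + g)*(g - 11))/4 = -2 + ((2*g)*(-11 + g))/4 = -2 + (2*g*(-11 + g))/4 = -2 + g*(-11 + g)/2)
Q = -1/2 (Q = 1/(-2 + (1/2)*11**2 - 11/2*11) = 1/(-2 + (1/2)*121 - 121/2) = 1/(-2 + 121/2 - 121/2) = 1/(-2) = -1/2 ≈ -0.50000)
v(T, Z) = -1/2 + T + Z (v(T, Z) = (T + Z) - 1/2 = -1/2 + T + Z)
v(150, -80)/(1/(-3969 - 17764)) = (-1/2 + 150 - 80)/(1/(-3969 - 17764)) = 139/(2*(1/(-21733))) = 139/(2*(-1/21733)) = (139/2)*(-21733) = -3020887/2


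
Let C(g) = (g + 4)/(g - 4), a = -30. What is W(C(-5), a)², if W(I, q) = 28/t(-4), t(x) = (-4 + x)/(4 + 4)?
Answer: 784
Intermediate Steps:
t(x) = -½ + x/8 (t(x) = (-4 + x)/8 = (-4 + x)*(⅛) = -½ + x/8)
C(g) = (4 + g)/(-4 + g)
W(I, q) = -28 (W(I, q) = 28/(-½ + (⅛)*(-4)) = 28/(-½ - ½) = 28/(-1) = 28*(-1) = -28)
W(C(-5), a)² = (-28)² = 784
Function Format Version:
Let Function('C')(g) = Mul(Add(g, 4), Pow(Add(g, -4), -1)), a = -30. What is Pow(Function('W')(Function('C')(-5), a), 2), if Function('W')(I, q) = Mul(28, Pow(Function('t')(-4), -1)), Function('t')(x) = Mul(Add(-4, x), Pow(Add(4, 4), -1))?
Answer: 784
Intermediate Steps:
Function('t')(x) = Add(Rational(-1, 2), Mul(Rational(1, 8), x)) (Function('t')(x) = Mul(Add(-4, x), Pow(8, -1)) = Mul(Add(-4, x), Rational(1, 8)) = Add(Rational(-1, 2), Mul(Rational(1, 8), x)))
Function('C')(g) = Mul(Pow(Add(-4, g), -1), Add(4, g)) (Function('C')(g) = Mul(Add(4, g), Pow(Add(-4, g), -1)) = Mul(Pow(Add(-4, g), -1), Add(4, g)))
Function('W')(I, q) = -28 (Function('W')(I, q) = Mul(28, Pow(Add(Rational(-1, 2), Mul(Rational(1, 8), -4)), -1)) = Mul(28, Pow(Add(Rational(-1, 2), Rational(-1, 2)), -1)) = Mul(28, Pow(-1, -1)) = Mul(28, -1) = -28)
Pow(Function('W')(Function('C')(-5), a), 2) = Pow(-28, 2) = 784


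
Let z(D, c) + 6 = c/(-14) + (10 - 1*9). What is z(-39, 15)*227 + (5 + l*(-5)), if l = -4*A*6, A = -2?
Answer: -22585/14 ≈ -1613.2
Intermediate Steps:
z(D, c) = -5 - c/14 (z(D, c) = -6 + (c/(-14) + (10 - 1*9)) = -6 + (c*(-1/14) + (10 - 9)) = -6 + (-c/14 + 1) = -6 + (1 - c/14) = -5 - c/14)
l = 48 (l = -(-8)*6 = -4*(-12) = 48)
z(-39, 15)*227 + (5 + l*(-5)) = (-5 - 1/14*15)*227 + (5 + 48*(-5)) = (-5 - 15/14)*227 + (5 - 240) = -85/14*227 - 235 = -19295/14 - 235 = -22585/14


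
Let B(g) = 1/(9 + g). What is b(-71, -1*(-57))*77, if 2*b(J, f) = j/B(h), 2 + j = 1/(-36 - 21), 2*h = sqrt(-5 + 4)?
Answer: -26565/38 - 8855*I/228 ≈ -699.08 - 38.838*I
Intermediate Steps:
h = I/2 (h = sqrt(-5 + 4)/2 = sqrt(-1)/2 = I/2 ≈ 0.5*I)
j = -115/57 (j = -2 + 1/(-36 - 21) = -2 + 1/(-57) = -2 - 1/57 = -115/57 ≈ -2.0175)
b(J, f) = -345/38 - 115*I/228 (b(J, f) = (-(345/19 + 115*I/114))/2 = (-115*(9 + I/2)/57)/2 = (-345/19 - 115*I/114)/2 = -345/38 - 115*I/228)
b(-71, -1*(-57))*77 = (-345/38 - 115*I/228)*77 = -26565/38 - 8855*I/228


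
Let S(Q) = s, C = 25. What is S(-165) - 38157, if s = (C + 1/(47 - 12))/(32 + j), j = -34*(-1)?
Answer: -14690299/385 ≈ -38157.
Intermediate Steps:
j = 34
s = 146/385 (s = (25 + 1/(47 - 12))/(32 + 34) = (25 + 1/35)/66 = (25 + 1/35)*(1/66) = (876/35)*(1/66) = 146/385 ≈ 0.37922)
S(Q) = 146/385
S(-165) - 38157 = 146/385 - 38157 = -14690299/385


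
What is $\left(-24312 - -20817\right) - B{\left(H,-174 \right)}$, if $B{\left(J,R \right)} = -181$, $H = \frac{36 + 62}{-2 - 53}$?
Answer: $-3314$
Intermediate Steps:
$H = - \frac{98}{55}$ ($H = \frac{98}{-55} = 98 \left(- \frac{1}{55}\right) = - \frac{98}{55} \approx -1.7818$)
$\left(-24312 - -20817\right) - B{\left(H,-174 \right)} = \left(-24312 - -20817\right) - -181 = \left(-24312 + 20817\right) + 181 = -3495 + 181 = -3314$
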